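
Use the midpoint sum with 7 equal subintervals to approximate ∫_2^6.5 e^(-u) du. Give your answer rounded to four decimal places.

0.1316

Δu = (6.5 − 2)/7 = 9/14.
Midpoints: 65/28, 83/28, 101/28, 4.25, 137/28, 155/28, 173/28.
f(65/28) ≈ 0.0981, f(83/28) ≈ 0.0516, f(101/28) ≈ 0.0271, f(4.25) ≈ 0.0143, f(137/28) ≈ 0.0075, f(155/28) ≈ 0.0039, f(173/28) ≈ 0.0021.
Sum = Δu · [f(65/28) + f(83/28) + f(101/28) + ...].
Sum ≈ 0.1316.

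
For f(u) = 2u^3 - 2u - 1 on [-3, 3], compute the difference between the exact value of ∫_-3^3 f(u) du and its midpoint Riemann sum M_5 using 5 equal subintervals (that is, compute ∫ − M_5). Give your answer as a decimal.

0

Exact integral: ∫_-3^3 f(u) du = -6.
M_5 = -6.
Error = -6 − (-6) = 0.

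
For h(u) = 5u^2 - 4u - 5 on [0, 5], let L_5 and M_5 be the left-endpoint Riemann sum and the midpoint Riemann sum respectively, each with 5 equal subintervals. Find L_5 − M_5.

L_5 = 85.
M_5 = 131.25.
L_5 − M_5 = -46.25.

-46.25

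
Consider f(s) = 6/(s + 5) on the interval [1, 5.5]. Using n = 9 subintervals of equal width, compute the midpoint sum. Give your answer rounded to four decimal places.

Δs = (5.5 − 1)/9 = 0.5.
Midpoints: 1.25, 1.75, 2.25, 2.75, 3.25, 3.75, 4.25, 4.75, 5.25.
f(1.25) = 0.96, f(1.75) = 8/9, f(2.25) = 24/29, f(2.75) = 24/31, f(3.25) = 8/11, f(3.75) = 24/35, f(4.25) = 24/37, f(4.75) = 8/13, f(5.25) = 24/41.
Sum = Δs · [f(1.25) + f(1.75) + f(2.25) + ...].
Sum ≈ 3.3565.

3.3565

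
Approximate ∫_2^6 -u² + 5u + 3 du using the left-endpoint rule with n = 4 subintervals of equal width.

Δu = (6 − 2)/4 = 1.
Left endpoints: 2, 3, 4, 5.
f(2) = 9, f(3) = 9, f(4) = 7, f(5) = 3.
Sum = Δu · [f(2) + f(3) + f(4) + f(5)].
Sum = 28.

28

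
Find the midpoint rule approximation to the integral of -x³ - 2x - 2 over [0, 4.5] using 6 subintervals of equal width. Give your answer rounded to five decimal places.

-130.34180

Δx = (4.5 − 0)/6 = 0.75.
Midpoints: 0.375, 1.125, 1.875, 2.625, 3.375, 4.125.
f(0.375) = -1435/512, f(1.125) = -2905/512, f(1.875) = -6319/512, f(2.625) = -12973/512, f(3.375) = -24163/512, f(4.125) = -41185/512.
Sum = Δx · [f(0.375) + f(1.125) + f(1.875) + ...].
Sum ≈ -130.34180.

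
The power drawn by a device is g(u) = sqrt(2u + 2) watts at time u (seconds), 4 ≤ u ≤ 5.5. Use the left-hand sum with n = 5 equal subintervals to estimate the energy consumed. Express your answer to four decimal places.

Δu = (5.5 − 4)/5 = 0.3.
Left endpoints: 4, 4.3, 4.6, 4.9, 5.2.
g(4) ≈ 3.1623, g(4.3) ≈ 3.2558, g(4.6) ≈ 3.3466, g(4.9) ≈ 3.4351, g(5.2) ≈ 3.5214.
Sum = Δu · [g(4) + g(4.3) + g(4.6) + g(4.9) + g(5.2)].
Sum ≈ 5.0163.

5.0163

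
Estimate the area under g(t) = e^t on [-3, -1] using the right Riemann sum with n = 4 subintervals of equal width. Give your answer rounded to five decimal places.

0.40421

Δt = (-1 − (-3))/4 = 0.5.
Right endpoints: -2.5, -2, -1.5, -1.
g(-2.5) ≈ 0.08208, g(-2) ≈ 0.13534, g(-1.5) ≈ 0.22313, g(-1) ≈ 0.36788.
Sum = Δt · [g(-2.5) + g(-2) + g(-1.5) + g(-1)].
Sum ≈ 0.40421.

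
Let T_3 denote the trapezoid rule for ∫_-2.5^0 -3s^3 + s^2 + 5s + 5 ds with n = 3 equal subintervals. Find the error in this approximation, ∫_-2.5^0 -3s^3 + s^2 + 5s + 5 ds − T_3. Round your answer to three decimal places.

-3.545

Exact integral: ∫_-2.5^0 f(s) ds ≈ 31.38021.
T_3 ≈ 34.92477.
Error ≈ 31.38021 − 34.92477 ≈ -3.545.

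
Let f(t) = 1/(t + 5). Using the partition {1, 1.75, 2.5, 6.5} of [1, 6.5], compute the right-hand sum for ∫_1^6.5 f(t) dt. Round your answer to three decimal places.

Subinterval widths: 0.75, 0.75, 4.
Right endpoints: 1.75, 2.5, 6.5.
f(1.75) = 4/27, f(2.5) = 2/15, f(6.5) = 2/23.
Sum = Σ Δt_i · f(t_i).
Sum ≈ 0.559.

0.559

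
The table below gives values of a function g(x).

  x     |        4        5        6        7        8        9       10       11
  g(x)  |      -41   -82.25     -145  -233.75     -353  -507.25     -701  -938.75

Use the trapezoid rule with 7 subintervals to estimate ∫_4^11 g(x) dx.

Δx = 1.
T_7 = (1/2)·[(-41) + 2·(-82.25) + 2·(-145) + 2·(-233.75) + 2·(-353) + 2·(-507.25) + 2·(-701) + (-938.75)] = -2512.125.

-2512.125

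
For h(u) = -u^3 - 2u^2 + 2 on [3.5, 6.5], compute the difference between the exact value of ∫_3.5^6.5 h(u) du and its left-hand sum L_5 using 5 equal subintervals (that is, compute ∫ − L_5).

Exact integral: ∫_3.5^6.5 h(u) du = -557.25.
L_5 = -472.785.
Error = -557.25 − (-472.785) = -84.465.

-84.465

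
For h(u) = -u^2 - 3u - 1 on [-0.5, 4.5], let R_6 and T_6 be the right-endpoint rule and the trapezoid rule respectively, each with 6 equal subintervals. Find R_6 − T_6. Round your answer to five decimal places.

-14.58333

R_6 ≈ -80.5787037.
T_6 ≈ -65.9953704.
R_6 − T_6 ≈ -14.58333.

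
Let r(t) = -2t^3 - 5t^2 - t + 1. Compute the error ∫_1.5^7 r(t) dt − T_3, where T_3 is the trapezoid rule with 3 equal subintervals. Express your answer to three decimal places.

93.971

Exact integral: ∫_1.5^7 r(t) dt ≈ -1781.88542.
T_3 ≈ -1875.85648.
Error ≈ -1781.88542 − (-1875.85648) ≈ 93.971.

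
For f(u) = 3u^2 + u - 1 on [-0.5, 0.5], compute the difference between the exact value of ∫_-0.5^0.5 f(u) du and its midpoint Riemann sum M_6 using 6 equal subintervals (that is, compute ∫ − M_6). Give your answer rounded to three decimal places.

Exact integral: ∫_-0.5^0.5 f(u) du = -0.75.
M_6 ≈ -0.75694.
Error ≈ -0.75 − (-0.75694) ≈ 0.007.

0.007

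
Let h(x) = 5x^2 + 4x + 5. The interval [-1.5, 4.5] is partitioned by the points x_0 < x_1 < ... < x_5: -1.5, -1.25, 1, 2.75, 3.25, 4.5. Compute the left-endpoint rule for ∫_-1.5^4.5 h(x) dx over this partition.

Subinterval widths: 0.25, 2.25, 1.75, 0.5, 1.25.
Left endpoints: -1.5, -1.25, 1, 2.75, 3.25.
h(-1.5) = 10.25, h(-1.25) = 7.8125, h(1) = 14, h(2.75) = 53.8125, h(3.25) = 70.8125.
Sum = Σ Δx_i · h(x_i).
Sum = 160.0625.

160.0625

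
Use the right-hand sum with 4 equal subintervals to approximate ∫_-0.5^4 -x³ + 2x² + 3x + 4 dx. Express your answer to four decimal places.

6.5479

Δx = (4 − (-0.5))/4 = 1.125.
Right endpoints: 0.625, 1.75, 2.875, 4.
f(0.625) = 3283/512, f(1.75) = 10.015625, f(2.875) = 2761/512, f(4) = -16.
Sum = Δx · [f(0.625) + f(1.75) + f(2.875) + f(4)].
Sum ≈ 6.5479.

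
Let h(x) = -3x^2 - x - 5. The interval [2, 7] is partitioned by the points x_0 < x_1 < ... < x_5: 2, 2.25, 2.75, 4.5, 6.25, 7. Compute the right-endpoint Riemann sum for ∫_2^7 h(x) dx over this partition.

Subinterval widths: 0.25, 0.5, 1.75, 1.75, 0.75.
Right endpoints: 2.25, 2.75, 4.5, 6.25, 7.
h(2.25) = -22.4375, h(2.75) = -30.4375, h(4.5) = -70.25, h(6.25) = -128.4375, h(7) = -159.
Sum = Σ Δx_i · h(x_i).
Sum = -487.78125.

-487.78125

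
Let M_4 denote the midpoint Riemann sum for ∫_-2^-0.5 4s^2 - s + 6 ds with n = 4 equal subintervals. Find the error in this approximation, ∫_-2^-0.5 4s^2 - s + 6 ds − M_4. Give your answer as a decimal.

Exact integral: ∫_-2^-0.5 f(s) ds = 21.375.
M_4 = 21.3046875.
Error = 21.375 − 21.3046875 = 0.0703125.

0.0703125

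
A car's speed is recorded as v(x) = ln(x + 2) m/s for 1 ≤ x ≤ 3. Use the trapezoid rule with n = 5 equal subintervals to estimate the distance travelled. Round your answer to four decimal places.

Δx = (3 − 1)/5 = 0.4.
v(1) ≈ 1.0986, v(1.4) ≈ 1.2238, v(1.8) ≈ 1.3350, v(2.2) ≈ 1.4351, v(2.6) ≈ 1.5261, v(3) ≈ 1.6094.
T_5 = (Δx/2)·[v(x_0) + 2v(x_1) + ... + 2v(x_{4}) + v(x_5)].
Sum ≈ 2.7496.

2.7496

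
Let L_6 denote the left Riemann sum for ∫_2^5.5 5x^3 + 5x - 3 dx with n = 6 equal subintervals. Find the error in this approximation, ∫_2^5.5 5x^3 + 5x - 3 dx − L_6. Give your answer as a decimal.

224.90234375

Exact integral: ∫_2^5.5 f(x) dx = 1178.953125.
L_6 = 954.05078125.
Error = 1178.953125 − 954.05078125 = 224.90234375.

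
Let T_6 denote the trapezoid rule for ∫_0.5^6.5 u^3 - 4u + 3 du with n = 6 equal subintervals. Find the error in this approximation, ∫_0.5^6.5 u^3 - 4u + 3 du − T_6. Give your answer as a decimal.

-10.5

Exact integral: ∫_0.5^6.5 f(u) du = 380.25.
T_6 = 390.75.
Error = 380.25 − 390.75 = -10.5.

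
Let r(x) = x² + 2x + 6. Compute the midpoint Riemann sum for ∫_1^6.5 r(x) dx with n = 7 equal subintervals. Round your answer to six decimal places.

165.175383

Δx = (6.5 − 1)/7 = 11/14.
Midpoints: 39/28, 61/28, 83/28, 3.75, 127/28, 149/28, 171/28.
r(39/28) = 8409/784, r(61/28) = 11841/784, r(83/28) = 16241/784, r(3.75) = 27.5625, r(127/28) = 27945/784, r(149/28) = 35249/784, r(171/28) = 43521/784.
Sum = Δx · [r(39/28) + r(61/28) + r(83/28) + ...].
Sum ≈ 165.175383.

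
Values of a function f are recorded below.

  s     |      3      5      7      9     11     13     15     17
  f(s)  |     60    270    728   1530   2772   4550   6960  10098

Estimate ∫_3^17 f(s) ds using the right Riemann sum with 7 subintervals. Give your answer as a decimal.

53816

Δs = 2.
Sum = 2·[270 + 728 + 1530 + 2772 + 4550 + 6960 + 10098] = 53816.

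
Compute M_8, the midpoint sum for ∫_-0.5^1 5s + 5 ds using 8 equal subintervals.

9.375

Δs = (1 − (-0.5))/8 = 0.1875.
Midpoints: -0.40625, -0.21875, -0.03125, 0.15625, 0.34375, 0.53125, 0.71875, 0.90625.
f(-0.40625) = 2.96875, f(-0.21875) = 3.90625, f(-0.03125) = 4.84375, f(0.15625) = 5.78125, f(0.34375) = 6.71875, f(0.53125) = 7.65625, f(0.71875) = 8.59375, f(0.90625) = 9.53125.
Sum = Δs · [f(-0.40625) + f(-0.21875) + f(-0.03125) + ...].
Sum = 9.375.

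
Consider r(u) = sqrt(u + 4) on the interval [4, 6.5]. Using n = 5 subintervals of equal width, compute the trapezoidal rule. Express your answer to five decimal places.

7.59718

Δu = (6.5 − 4)/5 = 0.5.
r(4) ≈ 2.82843, r(4.5) ≈ 2.91548, r(5) ≈ 3.00000, r(5.5) ≈ 3.08221, r(6) ≈ 3.16228, r(6.5) ≈ 3.24037.
T_5 = (Δu/2)·[r(u_0) + 2r(u_1) + ... + 2r(u_{4}) + r(u_5)].
Sum ≈ 7.59718.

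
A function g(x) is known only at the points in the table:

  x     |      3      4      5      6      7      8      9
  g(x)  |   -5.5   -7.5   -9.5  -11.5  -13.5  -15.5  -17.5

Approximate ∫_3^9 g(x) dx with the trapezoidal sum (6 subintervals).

Δx = 1.
T_6 = (1/2)·[(-5.5) + 2·(-7.5) + 2·(-9.5) + 2·(-11.5) + 2·(-13.5) + 2·(-15.5) + (-17.5)] = -69.

-69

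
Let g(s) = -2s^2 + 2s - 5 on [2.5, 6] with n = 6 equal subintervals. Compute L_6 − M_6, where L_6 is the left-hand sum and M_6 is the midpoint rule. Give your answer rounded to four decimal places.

14.7170

L_6 ≈ -106.417824.
M_6 ≈ -121.134838.
L_6 − M_6 ≈ 14.7170.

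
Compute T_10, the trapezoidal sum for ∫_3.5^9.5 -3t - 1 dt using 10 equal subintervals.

-123

Δt = (9.5 − 3.5)/10 = 0.6.
f(3.5) = -11.5, f(4.1) = -13.3, f(4.7) = -15.1, f(5.3) = -16.9, f(5.9) = -18.7, f(6.5) = -20.5, f(7.1) = -22.3, f(7.7) = -24.1, f(8.3) = -25.9, f(8.9) = -27.7, f(9.5) = -29.5.
T_10 = (Δt/2)·[f(t_0) + 2f(t_1) + ... + 2f(t_{9}) + f(t_10)].
Sum = -123.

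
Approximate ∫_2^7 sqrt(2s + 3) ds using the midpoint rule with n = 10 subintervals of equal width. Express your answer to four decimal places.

17.1923

Δs = (7 − 2)/10 = 0.5.
Midpoints: 2.25, 2.75, 3.25, 3.75, 4.25, 4.75, 5.25, 5.75, 6.25, 6.75.
f(2.25) ≈ 2.7386, f(2.75) ≈ 2.9155, f(3.25) ≈ 3.0822, f(3.75) ≈ 3.2404, f(4.25) ≈ 3.3912, f(4.75) ≈ 3.5355, f(5.25) ≈ 3.6742, f(5.75) ≈ 3.8079, f(6.25) ≈ 3.9370, f(6.75) ≈ 4.0620.
Sum = Δs · [f(2.25) + f(2.75) + f(3.25) + ...].
Sum ≈ 17.1923.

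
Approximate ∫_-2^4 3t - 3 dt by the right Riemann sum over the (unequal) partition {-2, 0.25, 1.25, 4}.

20.4375

Subinterval widths: 2.25, 1, 2.75.
Right endpoints: 0.25, 1.25, 4.
f(0.25) = -2.25, f(1.25) = 0.75, f(4) = 9.
Sum = Σ Δt_i · f(t_i).
Sum = 20.4375.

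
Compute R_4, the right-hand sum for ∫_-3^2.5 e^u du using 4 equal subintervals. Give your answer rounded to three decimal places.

Δu = (2.5 − (-3))/4 = 1.375.
Right endpoints: -1.625, -0.25, 1.125, 2.5.
f(-1.625) ≈ 0.197, f(-0.25) ≈ 0.779, f(1.125) ≈ 3.080, f(2.5) ≈ 12.182.
Sum = Δu · [f(-1.625) + f(-0.25) + f(1.125) + f(2.5)].
Sum ≈ 22.328.

22.328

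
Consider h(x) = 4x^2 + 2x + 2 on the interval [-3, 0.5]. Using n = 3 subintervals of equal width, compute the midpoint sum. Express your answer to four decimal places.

32.8287

Δx = (0.5 − (-3))/3 = 7/6.
Midpoints: -29/12, -1.25, -1/12.
h(-29/12) = 739/36, h(-1.25) = 5.75, h(-1/12) = 67/36.
Sum = Δx · [h(-29/12) + h(-1.25) + h(-1/12)].
Sum ≈ 32.8287.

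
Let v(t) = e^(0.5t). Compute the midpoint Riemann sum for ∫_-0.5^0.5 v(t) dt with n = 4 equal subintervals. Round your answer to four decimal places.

Δt = (0.5 − (-0.5))/4 = 0.25.
Midpoints: -0.375, -0.125, 0.125, 0.375.
v(-0.375) ≈ 0.8290, v(-0.125) ≈ 0.9394, v(0.125) ≈ 1.0645, v(0.375) ≈ 1.2062.
Sum = Δt · [v(-0.375) + v(-0.125) + v(0.125) + v(0.375)].
Sum ≈ 1.0098.

1.0098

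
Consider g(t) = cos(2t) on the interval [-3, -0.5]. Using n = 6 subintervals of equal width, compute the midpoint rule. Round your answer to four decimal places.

Δt = (-0.5 − (-3))/6 = 5/12.
Midpoints: -67/24, -2.375, -47/24, -37/24, -1.125, -17/24.
g(-67/24) ≈ 0.7649, g(-2.375) ≈ 0.0376, g(-47/24) ≈ -0.7144, g(-37/24) ≈ -0.9983, g(-1.125) ≈ -0.6282, g(-17/24) ≈ 0.1535.
Sum = Δt · [g(-67/24) + g(-2.375) + g(-47/24) + ...].
Sum ≈ -0.5770.

-0.5770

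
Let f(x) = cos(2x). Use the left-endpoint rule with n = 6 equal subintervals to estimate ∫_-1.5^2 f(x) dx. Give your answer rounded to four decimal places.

-0.3702

Δx = (2 − (-1.5))/6 = 7/12.
Left endpoints: -1.5, -11/12, -1/3, 0.25, 5/6, 17/12.
f(-1.5) ≈ -0.9900, f(-11/12) ≈ -0.2595, f(-1/3) ≈ 0.7859, f(0.25) ≈ 0.8776, f(5/6) ≈ -0.0957, f(17/12) ≈ -0.9529.
Sum = Δx · [f(-1.5) + f(-11/12) + f(-1/3) + ...].
Sum ≈ -0.3702.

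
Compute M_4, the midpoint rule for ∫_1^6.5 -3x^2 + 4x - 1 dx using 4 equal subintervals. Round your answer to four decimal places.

Δx = (6.5 − 1)/4 = 1.375.
Midpoints: 1.6875, 3.0625, 4.4375, 5.8125.
f(1.6875) = -2.79296875, f(3.0625) = -16.88671875, f(4.4375) = -42.32421875, f(5.8125) = -79.10546875.
Sum = Δx · [f(1.6875) + f(3.0625) + f(4.4375) + f(5.8125)].
Sum ≈ -194.0254.

-194.0254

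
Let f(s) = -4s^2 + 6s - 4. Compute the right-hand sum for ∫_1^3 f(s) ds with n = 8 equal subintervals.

Δs = (3 − 1)/8 = 0.25.
Right endpoints: 1.25, 1.5, 1.75, 2, 2.25, 2.5, 2.75, 3.
f(1.25) = -2.75, f(1.5) = -4, f(1.75) = -5.75, f(2) = -8, f(2.25) = -10.75, f(2.5) = -14, f(2.75) = -17.75, f(3) = -22.
Sum = Δs · [f(1.25) + f(1.5) + f(1.75) + ...].
Sum = -21.25.

-21.25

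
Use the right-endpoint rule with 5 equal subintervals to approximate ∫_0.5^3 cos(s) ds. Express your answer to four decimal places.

Δs = (3 − 0.5)/5 = 0.5.
Right endpoints: 1, 1.5, 2, 2.5, 3.
f(1) ≈ 0.5403, f(1.5) ≈ 0.0707, f(2) ≈ -0.4161, f(2.5) ≈ -0.8011, f(3) ≈ -0.9900.
Sum = Δs · [f(1) + f(1.5) + f(2) + f(2.5) + f(3)].
Sum ≈ -0.7981.

-0.7981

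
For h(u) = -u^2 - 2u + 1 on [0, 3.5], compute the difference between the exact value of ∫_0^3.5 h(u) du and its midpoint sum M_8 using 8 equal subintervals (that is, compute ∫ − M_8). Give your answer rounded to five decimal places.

-0.05583

Exact integral: ∫_0^3.5 h(u) du ≈ -23.0416667.
M_8 ≈ -22.9858398.
Error ≈ -23.0416667 − (-22.9858398) ≈ -0.05583.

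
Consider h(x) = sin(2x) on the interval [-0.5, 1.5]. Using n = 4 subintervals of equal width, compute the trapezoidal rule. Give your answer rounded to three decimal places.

Δx = (1.5 − (-0.5))/4 = 0.5.
h(-0.5) ≈ -0.841, h(0) ≈ 0.000, h(0.5) ≈ 0.841, h(1) ≈ 0.909, h(1.5) ≈ 0.141.
T_4 = (Δx/2)·[h(x_0) + 2h(x_1) + 2h(x_2) + 2h(x_3) + h(x_4)].
Sum ≈ 0.700.

0.700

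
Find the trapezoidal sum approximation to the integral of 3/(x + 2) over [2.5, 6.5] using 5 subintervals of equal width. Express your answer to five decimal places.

Δx = (6.5 − 2.5)/5 = 0.8.
f(2.5) = 2/3, f(3.3) = 30/53, f(4.1) = 30/61, f(4.9) = 10/23, f(5.7) = 30/77, f(6.5) = 6/17.
T_5 = (Δx/2)·[f(x_0) + 2f(x_1) + ... + 2f(x_{4}) + f(x_5)].
Sum ≈ 1.91363.

1.91363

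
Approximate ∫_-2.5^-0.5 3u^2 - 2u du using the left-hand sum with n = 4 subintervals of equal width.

Δu = (-0.5 − (-2.5))/4 = 0.5.
Left endpoints: -2.5, -2, -1.5, -1.
f(-2.5) = 23.75, f(-2) = 16, f(-1.5) = 9.75, f(-1) = 5.
Sum = Δu · [f(-2.5) + f(-2) + f(-1.5) + f(-1)].
Sum = 27.25.

27.25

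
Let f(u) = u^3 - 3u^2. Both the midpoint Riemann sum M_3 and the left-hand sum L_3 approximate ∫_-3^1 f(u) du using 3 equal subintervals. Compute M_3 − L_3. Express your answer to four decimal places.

M_3 ≈ -44.444444.
L_3 ≈ -89.777778.
M_3 − L_3 ≈ 45.3333.

45.3333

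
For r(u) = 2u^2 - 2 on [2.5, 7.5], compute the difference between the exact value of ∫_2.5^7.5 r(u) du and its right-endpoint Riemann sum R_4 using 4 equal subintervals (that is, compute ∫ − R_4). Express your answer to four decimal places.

-65.1042

Exact integral: ∫_2.5^7.5 r(u) du ≈ 260.833333.
R_4 = 325.9375.
Error ≈ 260.833333 − 325.9375 ≈ -65.1042.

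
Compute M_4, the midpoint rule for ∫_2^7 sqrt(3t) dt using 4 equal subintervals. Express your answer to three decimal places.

Δt = (7 − 2)/4 = 1.25.
Midpoints: 2.625, 3.875, 5.125, 6.375.
f(2.625) ≈ 2.806, f(3.875) ≈ 3.410, f(5.125) ≈ 3.921, f(6.375) ≈ 4.373.
Sum = Δt · [f(2.625) + f(3.875) + f(5.125) + f(6.375)].
Sum ≈ 18.138.

18.138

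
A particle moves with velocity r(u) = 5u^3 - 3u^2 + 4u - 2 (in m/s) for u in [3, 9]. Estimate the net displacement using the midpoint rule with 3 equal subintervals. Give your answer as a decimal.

7356

Δu = (9 − 3)/3 = 2.
Midpoints: 4, 6, 8.
r(4) = 286, r(6) = 994, r(8) = 2398.
Sum = Δu · [r(4) + r(6) + r(8)].
Sum = 7356.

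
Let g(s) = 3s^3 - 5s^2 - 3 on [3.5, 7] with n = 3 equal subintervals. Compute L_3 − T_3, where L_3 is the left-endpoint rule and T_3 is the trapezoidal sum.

-418.03125

L_3 ≈ 793.00925926.
T_3 ≈ 1211.04050926.
L_3 − T_3 = -418.03125.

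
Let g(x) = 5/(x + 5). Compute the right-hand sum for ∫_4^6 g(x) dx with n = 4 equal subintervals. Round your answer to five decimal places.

Δx = (6 − 4)/4 = 0.5.
Right endpoints: 4.5, 5, 5.5, 6.
g(4.5) = 10/19, g(5) = 0.5, g(5.5) = 10/21, g(6) = 5/11.
Sum = Δx · [g(4.5) + g(5) + g(5.5) + g(6)].
Sum ≈ 0.97853.

0.97853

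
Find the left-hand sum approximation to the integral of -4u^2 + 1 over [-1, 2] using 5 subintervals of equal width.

Δu = (2 − (-1))/5 = 0.6.
Left endpoints: -1, -0.4, 0.2, 0.8, 1.4.
f(-1) = -3, f(-0.4) = 0.36, f(0.2) = 0.84, f(0.8) = -1.56, f(1.4) = -6.84.
Sum = Δu · [f(-1) + f(-0.4) + f(0.2) + f(0.8) + f(1.4)].
Sum = -6.12.

-6.12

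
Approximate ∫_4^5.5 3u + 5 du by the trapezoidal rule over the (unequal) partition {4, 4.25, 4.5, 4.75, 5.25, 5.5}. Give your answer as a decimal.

Subinterval widths: 0.25, 0.25, 0.25, 0.5, 0.25.
f(4) = 17, f(4.25) = 17.75, f(4.5) = 18.5, f(4.75) = 19.25, f(5.25) = 20.75, f(5.5) = 21.5.
On each subinterval the trapezoid contributes (Δu_i/2)·[f(u_{i-1}) + f(u_i)].
Sum = 28.875.

28.875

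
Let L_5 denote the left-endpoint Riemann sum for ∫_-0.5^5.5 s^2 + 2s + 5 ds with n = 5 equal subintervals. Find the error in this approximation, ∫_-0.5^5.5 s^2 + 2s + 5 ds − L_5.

Exact integral: ∫_-0.5^5.5 f(s) ds = 115.5.
L_5 = 91.74.
Error = 115.5 − 91.74 = 23.76.

23.76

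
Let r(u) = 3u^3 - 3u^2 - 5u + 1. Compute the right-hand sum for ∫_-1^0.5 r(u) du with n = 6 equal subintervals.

1.23046875

Δu = (0.5 − (-1))/6 = 0.25.
Right endpoints: -0.75, -0.5, -0.25, 0, 0.25, 0.5.
r(-0.75) = 1.796875, r(-0.5) = 2.375, r(-0.25) = 2.015625, r(0) = 1, r(0.25) = -0.390625, r(0.5) = -1.875.
Sum = Δu · [r(-0.75) + r(-0.5) + r(-0.25) + ...].
Sum = 1.23046875.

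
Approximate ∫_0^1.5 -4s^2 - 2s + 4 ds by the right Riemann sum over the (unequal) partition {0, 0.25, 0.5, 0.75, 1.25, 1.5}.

-3

Subinterval widths: 0.25, 0.25, 0.25, 0.5, 0.25.
Right endpoints: 0.25, 0.5, 0.75, 1.25, 1.5.
f(0.25) = 3.25, f(0.5) = 2, f(0.75) = 0.25, f(1.25) = -4.75, f(1.5) = -8.
Sum = Σ Δs_i · f(s_i).
Sum = -3.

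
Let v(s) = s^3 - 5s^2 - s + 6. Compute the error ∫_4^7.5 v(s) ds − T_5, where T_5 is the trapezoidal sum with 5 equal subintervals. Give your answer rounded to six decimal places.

-3.501458

Exact integral: ∫_4^7.5 v(s) ds ≈ 131.43229167.
T_5 = 134.93375.
Error ≈ 131.43229167 − 134.93375 ≈ -3.501458.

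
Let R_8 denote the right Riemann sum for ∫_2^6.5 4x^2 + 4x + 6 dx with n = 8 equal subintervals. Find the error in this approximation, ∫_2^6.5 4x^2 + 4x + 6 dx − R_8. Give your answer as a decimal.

Exact integral: ∫_2^6.5 f(x) dx = 459.
R_8 = 508.04296875.
Error = 459 − 508.04296875 = -49.04296875.

-49.04296875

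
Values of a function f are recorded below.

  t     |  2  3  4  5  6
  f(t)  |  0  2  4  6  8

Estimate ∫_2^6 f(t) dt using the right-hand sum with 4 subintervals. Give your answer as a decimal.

20

Δt = 1.
Sum = 1·[2 + 4 + 6 + 8] = 20.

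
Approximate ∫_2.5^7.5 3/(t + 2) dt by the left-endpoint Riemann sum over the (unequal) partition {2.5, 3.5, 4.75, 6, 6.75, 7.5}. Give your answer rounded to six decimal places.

2.442433

Subinterval widths: 1, 1.25, 1.25, 0.75, 0.75.
Left endpoints: 2.5, 3.5, 4.75, 6, 6.75.
f(2.5) = 2/3, f(3.5) = 6/11, f(4.75) = 4/9, f(6) = 0.375, f(6.75) = 12/35.
Sum = Σ Δt_i · f(t_i).
Sum ≈ 2.442433.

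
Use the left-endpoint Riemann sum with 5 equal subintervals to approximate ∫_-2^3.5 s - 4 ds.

-20.9

Δs = (3.5 − (-2))/5 = 1.1.
Left endpoints: -2, -0.9, 0.2, 1.3, 2.4.
f(-2) = -6, f(-0.9) = -4.9, f(0.2) = -3.8, f(1.3) = -2.7, f(2.4) = -1.6.
Sum = Δs · [f(-2) + f(-0.9) + f(0.2) + f(1.3) + f(2.4)].
Sum = -20.9.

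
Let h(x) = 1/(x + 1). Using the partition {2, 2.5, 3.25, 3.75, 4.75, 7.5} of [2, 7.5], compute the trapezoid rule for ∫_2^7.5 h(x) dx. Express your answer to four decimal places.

1.0547

Subinterval widths: 0.5, 0.75, 0.5, 1, 2.75.
h(2) = 1/3, h(2.5) = 2/7, h(3.25) = 4/17, h(3.75) = 4/19, h(4.75) = 4/23, h(7.5) = 2/17.
On each subinterval the trapezoid contributes (Δx_i/2)·[h(x_{i-1}) + h(x_i)].
Sum ≈ 1.0547.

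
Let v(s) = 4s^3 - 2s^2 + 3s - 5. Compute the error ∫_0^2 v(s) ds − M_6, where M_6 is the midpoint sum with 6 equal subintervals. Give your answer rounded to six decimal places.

Exact integral: ∫_0^2 v(s) ds ≈ 6.66666667.
M_6 ≈ 6.48148148.
Error ≈ 6.66666667 − 6.48148148 ≈ 0.185185.

0.185185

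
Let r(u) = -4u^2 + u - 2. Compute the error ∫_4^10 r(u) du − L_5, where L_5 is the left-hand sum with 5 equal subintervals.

Exact integral: ∫_4^10 r(u) du = -1218.
L_5 = -1025.76.
Error = -1218 − (-1025.76) = -192.24.

-192.24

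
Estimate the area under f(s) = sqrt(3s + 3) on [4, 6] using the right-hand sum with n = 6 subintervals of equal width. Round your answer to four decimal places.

8.5931

Δs = (6 − 4)/6 = 1/3.
Right endpoints: 13/3, 14/3, 5, 16/3, 17/3, 6.
f(13/3) ≈ 4.0000, f(14/3) ≈ 4.1231, f(5) ≈ 4.2426, f(16/3) ≈ 4.3589, f(17/3) ≈ 4.4721, f(6) ≈ 4.5826.
Sum = Δs · [f(13/3) + f(14/3) + f(5) + ...].
Sum ≈ 8.5931.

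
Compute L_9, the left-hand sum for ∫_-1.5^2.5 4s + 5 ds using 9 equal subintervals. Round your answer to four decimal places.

24.4444

Δs = (2.5 − (-1.5))/9 = 4/9.
Left endpoints: -1.5, -19/18, -11/18, -1/6, 5/18, 13/18, 7/6, 29/18, 37/18.
f(-1.5) = -1, f(-19/18) = 7/9, f(-11/18) = 23/9, f(-1/6) = 13/3, f(5/18) = 55/9, f(13/18) = 71/9, f(7/6) = 29/3, f(29/18) = 103/9, f(37/18) = 119/9.
Sum = Δs · [f(-1.5) + f(-19/18) + f(-11/18) + ...].
Sum ≈ 24.4444.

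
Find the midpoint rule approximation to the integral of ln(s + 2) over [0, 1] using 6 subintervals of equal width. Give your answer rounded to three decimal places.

0.910

Δs = (1 − 0)/6 = 1/6.
Midpoints: 1/12, 0.25, 5/12, 7/12, 0.75, 11/12.
f(1/12) ≈ 0.734, f(0.25) ≈ 0.811, f(5/12) ≈ 0.882, f(7/12) ≈ 0.949, f(0.75) ≈ 1.012, f(11/12) ≈ 1.070.
Sum = Δs · [f(1/12) + f(0.25) + f(5/12) + ...].
Sum ≈ 0.910.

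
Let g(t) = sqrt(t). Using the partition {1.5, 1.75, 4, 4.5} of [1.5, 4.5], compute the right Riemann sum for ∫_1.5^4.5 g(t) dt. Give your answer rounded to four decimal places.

Subinterval widths: 0.25, 2.25, 0.5.
Right endpoints: 1.75, 4, 4.5.
g(1.75) ≈ 1.3229, g(4) ≈ 2.0000, g(4.5) ≈ 2.1213.
Sum = Σ Δt_i · g(t_i).
Sum ≈ 5.8914.

5.8914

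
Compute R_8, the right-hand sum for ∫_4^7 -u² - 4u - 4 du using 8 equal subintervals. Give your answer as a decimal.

Δu = (7 − 4)/8 = 0.375.
Right endpoints: 4.375, 4.75, 5.125, 5.5, 5.875, 6.25, 6.625, 7.
f(4.375) = -40.640625, f(4.75) = -45.5625, f(5.125) = -50.765625, f(5.5) = -56.25, f(5.875) = -62.015625, f(6.25) = -68.0625, f(6.625) = -74.390625, f(7) = -81.
Sum = Δu · [f(4.375) + f(4.75) + f(5.125) + ...].
Sum = -179.5078125.

-179.5078125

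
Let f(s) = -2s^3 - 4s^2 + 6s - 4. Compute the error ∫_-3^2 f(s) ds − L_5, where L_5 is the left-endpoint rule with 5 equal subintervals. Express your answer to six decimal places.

Exact integral: ∫_-3^2 f(s) ds ≈ -49.16666667.
L_5 = -40.
Error ≈ -49.16666667 − (-40) ≈ -9.166667.

-9.166667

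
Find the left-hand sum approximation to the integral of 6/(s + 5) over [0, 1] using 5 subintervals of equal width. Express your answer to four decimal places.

Δs = (1 − 0)/5 = 0.2.
Left endpoints: 0, 0.2, 0.4, 0.6, 0.8.
f(0) = 1.2, f(0.2) = 15/13, f(0.4) = 10/9, f(0.6) = 15/14, f(0.8) = 30/29.
Sum = Δs · [f(0) + f(0.2) + f(0.4) + f(0.6) + f(0.8)].
Sum ≈ 1.1142.

1.1142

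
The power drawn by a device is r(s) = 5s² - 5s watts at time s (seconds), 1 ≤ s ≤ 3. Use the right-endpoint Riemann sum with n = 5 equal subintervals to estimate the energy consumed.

Δs = (3 − 1)/5 = 0.4.
Right endpoints: 1.4, 1.8, 2.2, 2.6, 3.
r(1.4) = 2.8, r(1.8) = 7.2, r(2.2) = 13.2, r(2.6) = 20.8, r(3) = 30.
Sum = Δs · [r(1.4) + r(1.8) + r(2.2) + r(2.6) + r(3)].
Sum = 29.6.

29.6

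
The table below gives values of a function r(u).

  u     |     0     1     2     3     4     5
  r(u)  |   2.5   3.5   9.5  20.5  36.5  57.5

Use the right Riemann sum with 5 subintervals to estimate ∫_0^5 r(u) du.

Δu = 1.
Sum = 1·[3.5 + 9.5 + 20.5 + 36.5 + 57.5] = 127.5.

127.5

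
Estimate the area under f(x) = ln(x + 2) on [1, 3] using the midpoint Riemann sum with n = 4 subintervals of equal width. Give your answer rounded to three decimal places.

Δx = (3 − 1)/4 = 0.5.
Midpoints: 1.25, 1.75, 2.25, 2.75.
f(1.25) ≈ 1.179, f(1.75) ≈ 1.322, f(2.25) ≈ 1.447, f(2.75) ≈ 1.558.
Sum = Δx · [f(1.25) + f(1.75) + f(2.25) + f(2.75)].
Sum ≈ 2.753.

2.753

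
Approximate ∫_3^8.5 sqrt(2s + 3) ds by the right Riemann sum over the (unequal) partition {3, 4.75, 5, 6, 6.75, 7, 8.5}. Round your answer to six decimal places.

21.747050

Subinterval widths: 1.75, 0.25, 1, 0.75, 0.25, 1.5.
Right endpoints: 4.75, 5, 6, 6.75, 7, 8.5.
f(4.75) ≈ 3.535534, f(5) ≈ 3.605551, f(6) ≈ 3.872983, f(6.75) ≈ 4.062019, f(7) ≈ 4.123106, f(8.5) ≈ 4.472136.
Sum = Σ Δs_i · f(s_i).
Sum ≈ 21.747050.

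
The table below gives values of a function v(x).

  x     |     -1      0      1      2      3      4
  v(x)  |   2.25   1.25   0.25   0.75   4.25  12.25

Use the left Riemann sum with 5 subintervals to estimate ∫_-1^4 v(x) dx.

Δx = 1.
Sum = 1·[2.25 + 1.25 + 0.25 + 0.75 + 4.25] = 8.75.

8.75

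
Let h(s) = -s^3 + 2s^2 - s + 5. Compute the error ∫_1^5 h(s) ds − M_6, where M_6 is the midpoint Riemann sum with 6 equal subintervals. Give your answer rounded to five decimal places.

Exact integral: ∫_1^5 h(s) ds ≈ -65.3333333.
M_6 ≈ -64.2962963.
Error ≈ -65.3333333 − (-64.2962963) ≈ -1.03704.

-1.03704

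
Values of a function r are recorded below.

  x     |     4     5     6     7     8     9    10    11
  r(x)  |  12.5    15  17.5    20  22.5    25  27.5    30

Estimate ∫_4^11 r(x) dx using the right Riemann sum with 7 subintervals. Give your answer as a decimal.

Δx = 1.
Sum = 1·[15 + 17.5 + 20 + 22.5 + 25 + 27.5 + 30] = 157.5.

157.5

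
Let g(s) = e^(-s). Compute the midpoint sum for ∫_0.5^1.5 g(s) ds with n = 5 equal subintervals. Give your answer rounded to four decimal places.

0.3828

Δs = (1.5 − 0.5)/5 = 0.2.
Midpoints: 0.6, 0.8, 1, 1.2, 1.4.
g(0.6) ≈ 0.5488, g(0.8) ≈ 0.4493, g(1) ≈ 0.3679, g(1.2) ≈ 0.3012, g(1.4) ≈ 0.2466.
Sum = Δs · [g(0.6) + g(0.8) + g(1) + g(1.2) + g(1.4)].
Sum ≈ 0.3828.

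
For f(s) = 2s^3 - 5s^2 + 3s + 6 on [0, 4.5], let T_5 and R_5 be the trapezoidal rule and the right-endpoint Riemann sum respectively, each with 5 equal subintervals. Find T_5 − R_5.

-42.525

T_5 = 115.695.
R_5 = 158.22.
T_5 − R_5 = -42.525.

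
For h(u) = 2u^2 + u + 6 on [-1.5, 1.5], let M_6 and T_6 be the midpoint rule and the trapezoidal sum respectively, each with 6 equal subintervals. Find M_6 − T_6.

-0.375

M_6 = 22.375.
T_6 = 22.75.
M_6 − T_6 = -0.375.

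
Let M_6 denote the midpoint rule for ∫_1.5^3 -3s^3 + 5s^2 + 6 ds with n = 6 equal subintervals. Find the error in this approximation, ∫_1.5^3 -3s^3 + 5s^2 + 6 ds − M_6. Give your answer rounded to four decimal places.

-0.1191

Exact integral: ∫_1.5^3 f(s) ds = -8.578125.
M_6 ≈ -8.458984.
Error ≈ -8.578125 − (-8.458984) ≈ -0.1191.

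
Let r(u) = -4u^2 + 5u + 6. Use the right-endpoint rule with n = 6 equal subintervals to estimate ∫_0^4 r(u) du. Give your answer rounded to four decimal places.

-37.1852

Δu = (4 − 0)/6 = 2/3.
Right endpoints: 2/3, 4/3, 2, 8/3, 10/3, 4.
r(2/3) = 68/9, r(4/3) = 50/9, r(2) = 0, r(8/3) = -82/9, r(10/3) = -196/9, r(4) = -38.
Sum = Δu · [r(2/3) + r(4/3) + r(2) + ...].
Sum ≈ -37.1852.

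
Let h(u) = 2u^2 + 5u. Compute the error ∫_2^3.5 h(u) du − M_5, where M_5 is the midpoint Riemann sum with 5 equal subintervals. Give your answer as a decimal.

Exact integral: ∫_2^3.5 h(u) du = 43.875.
M_5 = 43.8525.
Error = 43.875 − 43.8525 = 0.0225.

0.0225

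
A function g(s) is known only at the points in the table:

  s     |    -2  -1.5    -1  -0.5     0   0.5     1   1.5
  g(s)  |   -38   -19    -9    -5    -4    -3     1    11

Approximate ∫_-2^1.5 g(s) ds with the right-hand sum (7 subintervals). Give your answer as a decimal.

Δs = 0.5.
Sum = 0.5·[(-19) + (-9) + (-5) + (-4) + (-3) + 1 + 11] = -14.

-14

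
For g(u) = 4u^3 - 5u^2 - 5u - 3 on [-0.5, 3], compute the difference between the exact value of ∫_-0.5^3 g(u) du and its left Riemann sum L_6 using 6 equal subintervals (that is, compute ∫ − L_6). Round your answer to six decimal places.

Exact integral: ∫_-0.5^3 g(u) du ≈ 3.35416667.
L_6 ≈ -8.44212963.
Error ≈ 3.35416667 − (-8.44212963) ≈ 11.796296.

11.796296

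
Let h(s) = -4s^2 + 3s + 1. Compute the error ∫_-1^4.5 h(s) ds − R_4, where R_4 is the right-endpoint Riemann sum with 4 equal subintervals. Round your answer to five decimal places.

Exact integral: ∫_-1^4.5 h(s) ds ≈ -88.4583333.
R_4 = -136.984375.
Error ≈ -88.4583333 − (-136.984375) ≈ 48.52604.

48.52604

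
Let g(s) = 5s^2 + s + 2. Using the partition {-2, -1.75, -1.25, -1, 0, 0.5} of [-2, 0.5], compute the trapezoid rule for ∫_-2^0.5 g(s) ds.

17.734375

Subinterval widths: 0.25, 0.5, 0.25, 1, 0.5.
g(-2) = 20, g(-1.75) = 15.5625, g(-1.25) = 8.5625, g(-1) = 6, g(0) = 2, g(0.5) = 3.75.
On each subinterval the trapezoid contributes (Δs_i/2)·[g(s_{i-1}) + g(s_i)].
Sum = 17.734375.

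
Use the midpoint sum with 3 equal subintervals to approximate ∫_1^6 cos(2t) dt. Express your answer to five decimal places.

Δt = (6 − 1)/3 = 5/3.
Midpoints: 11/6, 3.5, 31/6.
f(11/6) ≈ -0.86529, f(3.5) ≈ 0.75390, f(31/6) ≈ -0.61489.
Sum = Δt · [f(11/6) + f(3.5) + f(31/6)].
Sum ≈ -1.21045.

-1.21045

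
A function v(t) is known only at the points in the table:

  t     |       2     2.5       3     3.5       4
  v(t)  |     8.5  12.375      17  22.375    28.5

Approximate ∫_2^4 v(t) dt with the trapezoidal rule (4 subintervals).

Δt = 0.5.
T_4 = (0.5/2)·[8.5 + 2·12.375 + 2·17 + 2·22.375 + 28.5] = 35.125.

35.125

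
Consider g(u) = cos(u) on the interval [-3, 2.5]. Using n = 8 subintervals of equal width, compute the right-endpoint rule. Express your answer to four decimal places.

Δu = (2.5 − (-3))/8 = 0.6875.
Right endpoints: -2.3125, -1.625, -0.9375, -0.25, 0.4375, 1.125, 1.8125, 2.5.
g(-2.3125) ≈ -0.6755, g(-1.625) ≈ -0.0542, g(-0.9375) ≈ 0.5918, g(-0.25) ≈ 0.9689, g(0.4375) ≈ 0.9058, g(1.125) ≈ 0.4312, g(1.8125) ≈ -0.2394, g(2.5) ≈ -0.8011.
Sum = Δu · [g(-2.3125) + g(-1.625) + g(-0.9375) + ...].
Sum ≈ 0.7751.

0.7751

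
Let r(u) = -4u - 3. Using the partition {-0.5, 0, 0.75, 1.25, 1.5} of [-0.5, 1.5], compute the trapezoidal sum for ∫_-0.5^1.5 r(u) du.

Subinterval widths: 0.5, 0.75, 0.5, 0.25.
r(-0.5) = -1, r(0) = -3, r(0.75) = -6, r(1.25) = -8, r(1.5) = -9.
On each subinterval the trapezoid contributes (Δu_i/2)·[r(u_{i-1}) + r(u_i)].
Sum = -10.

-10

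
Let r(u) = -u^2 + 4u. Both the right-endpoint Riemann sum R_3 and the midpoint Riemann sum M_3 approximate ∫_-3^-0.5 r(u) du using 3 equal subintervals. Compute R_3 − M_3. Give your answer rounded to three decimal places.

7.378

R_3 ≈ -18.93519.
M_3 ≈ -26.31366.
R_3 − M_3 ≈ 7.378.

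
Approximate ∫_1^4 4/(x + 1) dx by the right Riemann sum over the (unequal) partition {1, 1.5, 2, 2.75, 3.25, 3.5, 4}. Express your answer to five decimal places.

3.35948

Subinterval widths: 0.5, 0.5, 0.75, 0.5, 0.25, 0.5.
Right endpoints: 1.5, 2, 2.75, 3.25, 3.5, 4.
f(1.5) = 1.6, f(2) = 4/3, f(2.75) = 16/15, f(3.25) = 16/17, f(3.5) = 8/9, f(4) = 0.8.
Sum = Σ Δx_i · f(x_i).
Sum ≈ 3.35948.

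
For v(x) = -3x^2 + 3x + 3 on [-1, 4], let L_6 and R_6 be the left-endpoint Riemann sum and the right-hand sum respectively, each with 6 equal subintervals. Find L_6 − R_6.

25

L_6 ≈ -16.7361111.
R_6 ≈ -41.7361111.
L_6 − R_6 = 25.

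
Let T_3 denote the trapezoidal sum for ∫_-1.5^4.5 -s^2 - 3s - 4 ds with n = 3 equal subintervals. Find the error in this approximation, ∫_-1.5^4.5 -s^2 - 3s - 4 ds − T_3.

Exact integral: ∫_-1.5^4.5 f(s) ds = -82.5.
T_3 = -86.5.
Error = -82.5 − (-86.5) = 4.

4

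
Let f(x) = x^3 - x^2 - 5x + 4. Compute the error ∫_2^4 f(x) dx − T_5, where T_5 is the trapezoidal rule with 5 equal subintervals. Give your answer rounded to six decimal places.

-0.426667

Exact integral: ∫_2^4 f(x) dx ≈ 19.33333333.
T_5 = 19.76.
Error ≈ 19.33333333 − 19.76 ≈ -0.426667.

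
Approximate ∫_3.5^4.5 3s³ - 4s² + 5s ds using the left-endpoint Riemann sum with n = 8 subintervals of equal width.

Δs = (4.5 − 3.5)/8 = 0.125.
Left endpoints: 3.5, 3.625, 3.75, 3.875, 4, 4.125, 4.25, 4.375.
f(3.5) = 97.125, f(3.625) = 55535/512, f(3.75) = 120.703125, f(3.875) = 68541/512, f(4) = 148, f(4.125) = 83523/512, f(4.25) = 179.296875, f(4.375) = 100625/512.
Sum = Δs · [f(3.5) + f(3.625) + f(3.75) + ...].
Sum = 143.390625.

143.390625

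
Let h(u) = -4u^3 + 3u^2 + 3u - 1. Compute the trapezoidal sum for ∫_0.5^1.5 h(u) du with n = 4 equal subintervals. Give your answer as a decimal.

Δu = (1.5 − 0.5)/4 = 0.25.
h(0.5) = 0.75, h(0.75) = 1.25, h(1) = 1, h(1.25) = -0.375, h(1.5) = -3.25.
T_4 = (Δu/2)·[h(u_0) + 2h(u_1) + 2h(u_2) + 2h(u_3) + h(u_4)].
Sum = 0.15625.

0.15625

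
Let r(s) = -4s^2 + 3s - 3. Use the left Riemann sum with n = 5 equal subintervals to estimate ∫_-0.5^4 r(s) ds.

-55.53

Δs = (4 − (-0.5))/5 = 0.9.
Left endpoints: -0.5, 0.4, 1.3, 2.2, 3.1.
r(-0.5) = -5.5, r(0.4) = -2.44, r(1.3) = -5.86, r(2.2) = -15.76, r(3.1) = -32.14.
Sum = Δs · [r(-0.5) + r(0.4) + r(1.3) + r(2.2) + r(3.1)].
Sum = -55.53.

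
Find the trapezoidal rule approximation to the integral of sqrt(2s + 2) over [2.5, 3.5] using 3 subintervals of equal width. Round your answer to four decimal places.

Δs = (3.5 − 2.5)/3 = 1/3.
f(2.5) ≈ 2.6458, f(17/6) ≈ 2.7689, f(19/6) ≈ 2.8868, f(3.5) ≈ 3.0000.
T_3 = (Δs/2)·[f(s_0) + 2f(s_1) + 2f(s_2) + f(s_3)].
Sum ≈ 2.8262.

2.8262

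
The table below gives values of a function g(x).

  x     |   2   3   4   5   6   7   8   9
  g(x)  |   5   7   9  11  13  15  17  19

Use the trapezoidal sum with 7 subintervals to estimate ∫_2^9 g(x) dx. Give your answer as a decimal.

84

Δx = 1.
T_7 = (1/2)·[5 + 2·7 + 2·9 + 2·11 + 2·13 + 2·15 + 2·17 + 19] = 84.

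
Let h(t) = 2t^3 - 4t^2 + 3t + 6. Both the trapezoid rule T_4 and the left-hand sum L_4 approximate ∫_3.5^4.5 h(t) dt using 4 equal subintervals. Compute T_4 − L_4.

T_4 = 83.875.
L_4 = 75.4375.
T_4 − L_4 = 8.4375.

8.4375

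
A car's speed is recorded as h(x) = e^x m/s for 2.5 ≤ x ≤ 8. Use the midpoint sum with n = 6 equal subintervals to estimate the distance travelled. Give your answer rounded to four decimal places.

2867.3262

Δx = (8 − 2.5)/6 = 11/12.
Midpoints: 71/24, 3.875, 115/24, 137/24, 6.625, 181/24.
h(71/24) ≈ 19.2658, h(3.875) ≈ 48.1827, h(115/24) ≈ 120.5020, h(137/24) ≈ 301.3684, h(6.625) ≈ 753.7042, h(181/24) ≈ 1884.9690.
Sum = Δx · [h(71/24) + h(3.875) + h(115/24) + ...].
Sum ≈ 2867.3262.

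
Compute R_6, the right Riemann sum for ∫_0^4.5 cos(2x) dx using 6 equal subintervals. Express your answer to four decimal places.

Δx = (4.5 − 0)/6 = 0.75.
Right endpoints: 0.75, 1.5, 2.25, 3, 3.75, 4.5.
f(0.75) ≈ 0.0707, f(1.5) ≈ -0.9900, f(2.25) ≈ -0.2108, f(3) ≈ 0.9602, f(3.75) ≈ 0.3466, f(4.5) ≈ -0.9111.
Sum = Δx · [f(0.75) + f(1.5) + f(2.25) + ...].
Sum ≈ -0.5508.

-0.5508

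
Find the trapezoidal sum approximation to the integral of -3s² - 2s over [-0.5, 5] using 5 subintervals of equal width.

-153.2025

Δs = (5 − (-0.5))/5 = 1.1.
f(-0.5) = 0.25, f(0.6) = -2.28, f(1.7) = -12.07, f(2.8) = -29.12, f(3.9) = -53.43, f(5) = -85.
T_5 = (Δs/2)·[f(s_0) + 2f(s_1) + ... + 2f(s_{4}) + f(s_5)].
Sum = -153.2025.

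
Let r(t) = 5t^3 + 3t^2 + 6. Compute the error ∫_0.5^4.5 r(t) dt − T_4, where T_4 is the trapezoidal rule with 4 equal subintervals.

Exact integral: ∫_0.5^4.5 r(t) dt = 627.5.
T_4 = 654.5.
Error = 627.5 − 654.5 = -27.

-27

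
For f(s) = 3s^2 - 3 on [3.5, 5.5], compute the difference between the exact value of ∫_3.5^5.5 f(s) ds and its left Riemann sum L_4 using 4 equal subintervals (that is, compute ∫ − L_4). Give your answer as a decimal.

Exact integral: ∫_3.5^5.5 f(s) ds = 117.5.
L_4 = 104.25.
Error = 117.5 − 104.25 = 13.25.

13.25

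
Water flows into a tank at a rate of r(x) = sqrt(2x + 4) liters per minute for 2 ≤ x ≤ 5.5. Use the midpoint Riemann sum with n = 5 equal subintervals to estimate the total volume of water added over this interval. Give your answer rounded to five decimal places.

Δx = (5.5 − 2)/5 = 0.7.
Midpoints: 2.35, 3.05, 3.75, 4.45, 5.15.
r(2.35) ≈ 2.94958, r(3.05) ≈ 3.17805, r(3.75) ≈ 3.39116, r(4.45) ≈ 3.59166, r(5.15) ≈ 3.78153.
Sum = Δx · [r(2.35) + r(3.05) + r(3.75) + r(4.45) + r(5.15)].
Sum ≈ 11.82439.

11.82439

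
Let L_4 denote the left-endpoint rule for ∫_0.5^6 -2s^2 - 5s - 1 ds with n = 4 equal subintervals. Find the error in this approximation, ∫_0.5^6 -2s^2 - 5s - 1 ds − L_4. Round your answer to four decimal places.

-64.5964

Exact integral: ∫_0.5^6 f(s) ds ≈ -238.791667.
L_4 = -174.1953125.
Error ≈ -238.791667 − (-174.1953125) ≈ -64.5964.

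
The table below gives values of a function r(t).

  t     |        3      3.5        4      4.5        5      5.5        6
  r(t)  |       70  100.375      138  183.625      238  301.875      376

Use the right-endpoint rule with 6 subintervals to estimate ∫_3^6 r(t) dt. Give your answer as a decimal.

668.9375

Δt = 0.5.
Sum = 0.5·[100.375 + 138 + 183.625 + 238 + 301.875 + 376] = 668.9375.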